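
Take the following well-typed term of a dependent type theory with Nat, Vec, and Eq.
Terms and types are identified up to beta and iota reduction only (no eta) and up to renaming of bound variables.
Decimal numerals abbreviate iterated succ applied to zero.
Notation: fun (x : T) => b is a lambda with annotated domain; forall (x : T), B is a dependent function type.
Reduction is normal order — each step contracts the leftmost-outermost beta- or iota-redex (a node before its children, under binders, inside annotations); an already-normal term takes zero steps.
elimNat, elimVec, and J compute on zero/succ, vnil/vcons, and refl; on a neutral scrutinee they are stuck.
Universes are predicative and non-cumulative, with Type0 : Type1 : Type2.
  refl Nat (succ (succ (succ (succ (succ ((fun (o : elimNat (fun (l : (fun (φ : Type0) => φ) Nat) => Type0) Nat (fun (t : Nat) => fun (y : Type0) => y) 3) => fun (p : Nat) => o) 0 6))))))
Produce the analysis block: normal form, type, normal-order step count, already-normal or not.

resulting normal form:
  refl Nat 5
type:
  Eq Nat 5 5
reduction steps (normal order): 2
already normal: no
first contracted redex: a beta-redex


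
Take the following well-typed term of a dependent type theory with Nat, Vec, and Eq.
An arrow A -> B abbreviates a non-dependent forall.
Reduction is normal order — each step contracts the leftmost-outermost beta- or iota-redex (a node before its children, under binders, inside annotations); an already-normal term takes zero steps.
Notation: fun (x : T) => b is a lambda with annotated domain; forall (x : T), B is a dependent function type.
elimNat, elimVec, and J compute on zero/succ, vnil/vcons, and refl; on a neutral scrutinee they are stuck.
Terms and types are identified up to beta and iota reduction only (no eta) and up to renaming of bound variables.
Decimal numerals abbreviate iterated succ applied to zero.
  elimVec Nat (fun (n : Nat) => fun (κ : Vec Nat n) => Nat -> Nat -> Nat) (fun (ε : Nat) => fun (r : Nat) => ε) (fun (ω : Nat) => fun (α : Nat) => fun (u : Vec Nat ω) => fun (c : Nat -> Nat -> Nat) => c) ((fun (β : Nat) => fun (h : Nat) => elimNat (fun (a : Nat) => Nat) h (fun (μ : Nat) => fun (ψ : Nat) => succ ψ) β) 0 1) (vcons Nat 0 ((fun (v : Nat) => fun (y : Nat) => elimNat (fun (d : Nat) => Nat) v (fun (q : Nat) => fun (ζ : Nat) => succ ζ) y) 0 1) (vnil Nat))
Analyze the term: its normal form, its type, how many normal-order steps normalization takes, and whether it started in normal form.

resulting normal form:
  fun (n : Nat) => fun (κ : Nat) => n
the term's type:
  Nat -> Nat -> Nat
steps to reach normal form (normal order): 6
started in normal form: no
first redex: an elimVec iota-redex


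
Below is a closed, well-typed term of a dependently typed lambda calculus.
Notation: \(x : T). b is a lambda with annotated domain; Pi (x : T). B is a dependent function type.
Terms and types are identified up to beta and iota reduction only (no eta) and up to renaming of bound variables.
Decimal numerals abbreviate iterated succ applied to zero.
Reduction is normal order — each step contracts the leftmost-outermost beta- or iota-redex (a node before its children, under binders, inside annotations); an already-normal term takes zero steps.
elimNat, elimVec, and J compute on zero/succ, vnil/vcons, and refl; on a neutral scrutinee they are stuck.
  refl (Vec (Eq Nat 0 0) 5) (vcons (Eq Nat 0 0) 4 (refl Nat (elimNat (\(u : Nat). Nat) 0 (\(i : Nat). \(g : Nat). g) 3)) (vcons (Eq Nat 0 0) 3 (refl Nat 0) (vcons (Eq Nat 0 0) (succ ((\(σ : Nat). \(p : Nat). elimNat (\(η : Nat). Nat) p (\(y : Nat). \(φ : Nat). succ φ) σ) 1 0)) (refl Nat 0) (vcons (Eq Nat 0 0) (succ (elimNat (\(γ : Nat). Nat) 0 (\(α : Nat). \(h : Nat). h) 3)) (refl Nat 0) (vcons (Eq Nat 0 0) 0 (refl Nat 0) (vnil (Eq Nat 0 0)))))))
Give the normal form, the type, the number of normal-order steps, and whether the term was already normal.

resulting normal form:
  refl (Vec (Eq Nat 0 0) 5) (vcons (Eq Nat 0 0) 4 (refl Nat 0) (vcons (Eq Nat 0 0) 3 (refl Nat 0) (vcons (Eq Nat 0 0) 2 (refl Nat 0) (vcons (Eq Nat 0 0) 1 (refl Nat 0) (vcons (Eq Nat 0 0) 0 (refl Nat 0) (vnil (Eq Nat 0 0)))))))
inferred type:
  Eq (Vec (Eq Nat 0 0) 5) (vcons (Eq Nat 0 0) 4 (refl Nat 0) (vcons (Eq Nat 0 0) 3 (refl Nat 0) (vcons (Eq Nat 0 0) 2 (refl Nat 0) (vcons (Eq Nat 0 0) 1 (refl Nat 0) (vcons (Eq Nat 0 0) 0 (refl Nat 0) (vnil (Eq Nat 0 0))))))) (vcons (Eq Nat 0 0) 4 (refl Nat 0) (vcons (Eq Nat 0 0) 3 (refl Nat 0) (vcons (Eq Nat 0 0) 2 (refl Nat 0) (vcons (Eq Nat 0 0) 1 (refl Nat 0) (vcons (Eq Nat 0 0) 0 (refl Nat 0) (vnil (Eq Nat 0 0)))))))
normal-order step count: 26
started in normal form: no
first redex: an elimNat iota-redex


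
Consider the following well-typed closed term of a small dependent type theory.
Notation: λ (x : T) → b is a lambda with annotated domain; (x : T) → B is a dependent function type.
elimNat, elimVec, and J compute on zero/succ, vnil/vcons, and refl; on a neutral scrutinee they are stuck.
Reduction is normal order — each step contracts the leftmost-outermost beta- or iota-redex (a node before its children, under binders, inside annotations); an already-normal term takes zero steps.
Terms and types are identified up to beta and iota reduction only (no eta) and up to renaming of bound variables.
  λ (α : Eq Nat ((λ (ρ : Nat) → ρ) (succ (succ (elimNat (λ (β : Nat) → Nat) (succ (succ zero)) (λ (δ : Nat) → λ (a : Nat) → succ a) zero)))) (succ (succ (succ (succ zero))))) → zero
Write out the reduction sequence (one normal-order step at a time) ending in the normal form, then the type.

normal-order reduction sequence:
  λ (α : Eq Nat ((λ (ρ : Nat) → ρ) (succ (succ (elimNat (λ (β : Nat) → Nat) (succ (succ zero)) (λ (δ : Nat) → λ (a : Nat) → succ a) zero)))) (succ (succ (succ (succ zero))))) → zero
  ~> λ (α : Eq Nat (succ (succ (elimNat (λ (ρ : Nat) → Nat) (succ (succ zero)) (λ (β : Nat) → λ (δ : Nat) → succ δ) zero))) (succ (succ (succ (succ zero))))) → zero
  ~> λ (α : Eq Nat (succ (succ (succ (succ zero)))) (succ (succ (succ (succ zero))))) → zero
type:
  (α : Eq Nat (succ (succ (succ (succ zero)))) (succ (succ (succ (succ zero))))) → Nat


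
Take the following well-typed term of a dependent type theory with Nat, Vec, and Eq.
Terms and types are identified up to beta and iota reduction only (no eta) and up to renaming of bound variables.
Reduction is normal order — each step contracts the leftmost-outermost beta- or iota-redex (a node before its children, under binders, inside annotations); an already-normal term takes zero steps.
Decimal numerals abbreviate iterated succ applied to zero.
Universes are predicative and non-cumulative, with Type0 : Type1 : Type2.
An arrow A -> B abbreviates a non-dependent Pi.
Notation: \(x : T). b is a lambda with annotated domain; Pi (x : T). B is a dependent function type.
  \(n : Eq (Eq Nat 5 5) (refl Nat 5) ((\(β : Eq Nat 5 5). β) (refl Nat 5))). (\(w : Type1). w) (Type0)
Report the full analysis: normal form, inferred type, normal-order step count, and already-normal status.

reduced normal form:
  \(n : Eq (Eq Nat 5 5) (refl Nat 5) (refl Nat 5)). Type0
type:
  Eq (Eq Nat 5 5) (refl Nat 5) (refl Nat 5) -> Type1
normal-order step count: 2
started in normal form: no
first contracted redex: a beta-redex


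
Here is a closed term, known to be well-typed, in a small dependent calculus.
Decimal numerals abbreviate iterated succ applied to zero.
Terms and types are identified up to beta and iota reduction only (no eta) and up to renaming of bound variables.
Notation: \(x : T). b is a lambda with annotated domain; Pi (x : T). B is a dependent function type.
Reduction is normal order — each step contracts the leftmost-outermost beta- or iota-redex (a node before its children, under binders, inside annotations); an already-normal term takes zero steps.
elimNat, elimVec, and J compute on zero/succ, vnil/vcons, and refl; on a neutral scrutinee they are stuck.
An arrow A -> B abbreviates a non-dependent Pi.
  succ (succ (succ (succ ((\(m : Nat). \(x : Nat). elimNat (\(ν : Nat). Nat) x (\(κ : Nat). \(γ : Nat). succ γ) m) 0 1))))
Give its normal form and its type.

resulting normal form:
  5
type:
  Nat


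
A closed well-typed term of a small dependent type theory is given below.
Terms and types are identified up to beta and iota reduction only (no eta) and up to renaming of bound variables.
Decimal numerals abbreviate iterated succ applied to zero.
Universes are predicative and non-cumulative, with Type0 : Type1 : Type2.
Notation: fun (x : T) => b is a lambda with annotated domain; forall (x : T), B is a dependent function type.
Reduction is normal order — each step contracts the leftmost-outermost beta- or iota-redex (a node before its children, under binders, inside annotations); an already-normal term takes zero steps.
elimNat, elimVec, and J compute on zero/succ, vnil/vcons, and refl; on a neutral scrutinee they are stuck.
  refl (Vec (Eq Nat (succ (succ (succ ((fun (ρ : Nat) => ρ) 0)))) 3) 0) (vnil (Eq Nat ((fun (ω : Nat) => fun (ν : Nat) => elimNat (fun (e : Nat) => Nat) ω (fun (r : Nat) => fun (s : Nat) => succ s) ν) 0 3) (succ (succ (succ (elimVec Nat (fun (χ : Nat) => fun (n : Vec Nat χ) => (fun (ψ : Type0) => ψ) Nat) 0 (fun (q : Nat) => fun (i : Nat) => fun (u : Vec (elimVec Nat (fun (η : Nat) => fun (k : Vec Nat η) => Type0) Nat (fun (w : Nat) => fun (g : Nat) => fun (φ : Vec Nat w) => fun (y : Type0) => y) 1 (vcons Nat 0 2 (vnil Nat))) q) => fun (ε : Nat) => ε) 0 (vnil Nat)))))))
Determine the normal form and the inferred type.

normal form:
  refl (Vec (Eq Nat 3 3) 0) (vnil (Eq Nat 3 3))
type:
  Eq (Vec (Eq Nat 3 3) 0) (vnil (Eq Nat 3 3)) (vnil (Eq Nat 3 3))
observation: contracting a beta-redex first, the term normalizes in 14 steps.


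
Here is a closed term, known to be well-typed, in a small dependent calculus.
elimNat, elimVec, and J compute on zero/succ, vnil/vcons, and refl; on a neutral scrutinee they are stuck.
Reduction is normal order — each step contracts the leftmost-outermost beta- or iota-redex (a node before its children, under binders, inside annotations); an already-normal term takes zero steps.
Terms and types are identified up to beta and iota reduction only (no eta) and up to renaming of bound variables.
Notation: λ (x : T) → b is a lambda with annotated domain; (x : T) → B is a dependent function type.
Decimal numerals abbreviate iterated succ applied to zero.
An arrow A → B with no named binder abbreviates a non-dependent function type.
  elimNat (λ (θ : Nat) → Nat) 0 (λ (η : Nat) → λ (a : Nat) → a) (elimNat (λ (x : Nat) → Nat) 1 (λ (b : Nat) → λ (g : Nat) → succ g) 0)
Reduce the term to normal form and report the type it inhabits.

normal form:
  0
type:
  Nat
observation: the leftmost-outermost redex is an elimNat iota-redex, and normalization takes 5 steps.


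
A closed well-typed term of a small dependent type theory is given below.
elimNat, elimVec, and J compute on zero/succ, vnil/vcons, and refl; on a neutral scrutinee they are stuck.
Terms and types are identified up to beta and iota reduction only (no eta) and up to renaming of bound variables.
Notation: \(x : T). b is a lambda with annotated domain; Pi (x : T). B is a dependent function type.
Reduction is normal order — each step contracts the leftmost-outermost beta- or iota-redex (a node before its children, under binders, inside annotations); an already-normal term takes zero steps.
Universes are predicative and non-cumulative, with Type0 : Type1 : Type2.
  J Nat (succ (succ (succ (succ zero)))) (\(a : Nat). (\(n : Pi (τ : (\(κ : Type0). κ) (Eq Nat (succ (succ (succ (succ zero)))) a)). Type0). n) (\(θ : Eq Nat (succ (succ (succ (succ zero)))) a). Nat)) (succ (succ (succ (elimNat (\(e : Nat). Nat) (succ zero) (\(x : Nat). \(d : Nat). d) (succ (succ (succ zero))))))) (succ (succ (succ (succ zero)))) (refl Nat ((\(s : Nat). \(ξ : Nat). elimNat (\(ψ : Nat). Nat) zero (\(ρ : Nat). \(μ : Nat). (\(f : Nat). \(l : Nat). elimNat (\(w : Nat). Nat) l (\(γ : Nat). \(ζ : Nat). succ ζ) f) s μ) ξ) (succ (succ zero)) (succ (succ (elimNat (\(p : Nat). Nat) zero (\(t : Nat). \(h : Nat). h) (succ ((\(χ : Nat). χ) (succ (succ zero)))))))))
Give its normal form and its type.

reduced normal form:
  succ (succ (succ (succ zero)))
inferred type:
  Nat


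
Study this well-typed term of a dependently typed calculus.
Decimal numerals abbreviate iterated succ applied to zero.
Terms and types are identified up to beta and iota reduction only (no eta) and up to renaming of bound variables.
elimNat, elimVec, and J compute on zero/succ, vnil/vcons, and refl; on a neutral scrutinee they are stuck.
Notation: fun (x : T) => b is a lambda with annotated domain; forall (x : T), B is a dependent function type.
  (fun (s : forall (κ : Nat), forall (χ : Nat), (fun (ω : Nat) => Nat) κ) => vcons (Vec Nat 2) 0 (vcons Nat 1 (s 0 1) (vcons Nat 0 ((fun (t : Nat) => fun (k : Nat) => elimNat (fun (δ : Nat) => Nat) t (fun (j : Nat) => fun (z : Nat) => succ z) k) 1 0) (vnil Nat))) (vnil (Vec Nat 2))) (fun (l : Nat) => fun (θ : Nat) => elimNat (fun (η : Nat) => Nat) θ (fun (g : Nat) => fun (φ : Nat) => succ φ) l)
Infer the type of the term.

inferred type:
  Vec (Vec Nat 2) 1


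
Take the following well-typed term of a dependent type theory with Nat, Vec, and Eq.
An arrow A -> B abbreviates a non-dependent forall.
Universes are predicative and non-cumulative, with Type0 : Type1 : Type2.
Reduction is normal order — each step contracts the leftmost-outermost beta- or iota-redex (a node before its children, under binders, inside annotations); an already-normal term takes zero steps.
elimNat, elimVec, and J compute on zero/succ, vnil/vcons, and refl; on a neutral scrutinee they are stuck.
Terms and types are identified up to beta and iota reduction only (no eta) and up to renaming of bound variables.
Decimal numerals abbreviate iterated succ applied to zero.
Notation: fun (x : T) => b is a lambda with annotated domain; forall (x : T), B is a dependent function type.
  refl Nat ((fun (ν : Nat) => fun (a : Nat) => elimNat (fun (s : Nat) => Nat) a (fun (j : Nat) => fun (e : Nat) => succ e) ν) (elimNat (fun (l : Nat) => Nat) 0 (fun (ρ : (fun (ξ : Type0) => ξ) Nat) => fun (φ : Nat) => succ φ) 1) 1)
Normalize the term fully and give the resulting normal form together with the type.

reduced normal form:
  refl Nat 2
type:
  Eq Nat 2 2


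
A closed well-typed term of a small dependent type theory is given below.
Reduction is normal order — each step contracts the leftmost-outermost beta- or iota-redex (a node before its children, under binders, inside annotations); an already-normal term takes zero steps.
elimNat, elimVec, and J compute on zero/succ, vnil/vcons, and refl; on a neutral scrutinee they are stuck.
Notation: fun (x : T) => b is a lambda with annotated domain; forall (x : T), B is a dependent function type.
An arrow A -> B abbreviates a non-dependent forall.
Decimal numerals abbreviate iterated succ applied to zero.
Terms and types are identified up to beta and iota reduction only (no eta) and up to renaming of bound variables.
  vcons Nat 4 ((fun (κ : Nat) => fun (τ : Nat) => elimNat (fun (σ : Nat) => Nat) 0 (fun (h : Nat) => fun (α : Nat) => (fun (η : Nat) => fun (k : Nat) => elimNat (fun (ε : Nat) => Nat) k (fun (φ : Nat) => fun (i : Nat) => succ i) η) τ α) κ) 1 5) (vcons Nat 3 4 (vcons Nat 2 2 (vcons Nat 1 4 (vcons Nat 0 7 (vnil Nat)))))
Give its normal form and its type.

resulting normal form:
  vcons Nat 4 5 (vcons Nat 3 4 (vcons Nat 2 2 (vcons Nat 1 4 (vcons Nat 0 7 (vnil Nat)))))
the term's type:
  Vec Nat 5
observation: 24 normal-order steps separate the term from its normal form.


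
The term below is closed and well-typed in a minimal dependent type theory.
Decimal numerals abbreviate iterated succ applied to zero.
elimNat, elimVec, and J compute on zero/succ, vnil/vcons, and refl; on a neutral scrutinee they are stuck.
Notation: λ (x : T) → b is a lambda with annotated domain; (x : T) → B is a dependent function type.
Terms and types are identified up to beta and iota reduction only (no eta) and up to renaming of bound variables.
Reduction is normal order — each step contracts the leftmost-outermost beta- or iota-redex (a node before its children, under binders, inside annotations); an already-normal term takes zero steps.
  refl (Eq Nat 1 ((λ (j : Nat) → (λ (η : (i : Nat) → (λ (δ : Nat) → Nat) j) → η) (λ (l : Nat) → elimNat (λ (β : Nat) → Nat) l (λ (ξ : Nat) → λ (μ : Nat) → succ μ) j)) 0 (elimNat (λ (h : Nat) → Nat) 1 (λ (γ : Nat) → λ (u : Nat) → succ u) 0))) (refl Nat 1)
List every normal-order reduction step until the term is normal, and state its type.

normal-order reduction sequence:
  refl (Eq Nat 1 ((λ (j : Nat) → (λ (η : (i : Nat) → (λ (δ : Nat) → Nat) j) → η) (λ (l : Nat) → elimNat (λ (β : Nat) → Nat) l (λ (ξ : Nat) → λ (μ : Nat) → succ μ) j)) 0 (elimNat (λ (h : Nat) → Nat) 1 (λ (γ : Nat) → λ (u : Nat) → succ u) 0))) (refl Nat 1)
  ~> refl (Eq Nat 1 ((λ (j : (η : Nat) → (λ (i : Nat) → Nat) 0) → j) (λ (δ : Nat) → elimNat (λ (l : Nat) → Nat) δ (λ (β : Nat) → λ (ξ : Nat) → succ ξ) 0) (elimNat (λ (μ : Nat) → Nat) 1 (λ (h : Nat) → λ (γ : Nat) → succ γ) 0))) (refl Nat 1)
  ~> refl (Eq Nat 1 ((λ (j : Nat) → elimNat (λ (η : Nat) → Nat) j (λ (i : Nat) → λ (δ : Nat) → succ δ) 0) (elimNat (λ (l : Nat) → Nat) 1 (λ (β : Nat) → λ (ξ : Nat) → succ ξ) 0))) (refl Nat 1)
  ~> refl (Eq Nat 1 (elimNat (λ (j : Nat) → Nat) (elimNat (λ (η : Nat) → Nat) 1 (λ (i : Nat) → λ (δ : Nat) → succ δ) 0) (λ (l : Nat) → λ (β : Nat) → succ β) 0)) (refl Nat 1)
  ~> refl (Eq Nat 1 (elimNat (λ (j : Nat) → Nat) 1 (λ (η : Nat) → λ (i : Nat) → succ i) 0)) (refl Nat 1)
  ~> refl (Eq Nat 1 1) (refl Nat 1)
type:
  Eq (Eq Nat 1 1) (refl Nat 1) (refl Nat 1)


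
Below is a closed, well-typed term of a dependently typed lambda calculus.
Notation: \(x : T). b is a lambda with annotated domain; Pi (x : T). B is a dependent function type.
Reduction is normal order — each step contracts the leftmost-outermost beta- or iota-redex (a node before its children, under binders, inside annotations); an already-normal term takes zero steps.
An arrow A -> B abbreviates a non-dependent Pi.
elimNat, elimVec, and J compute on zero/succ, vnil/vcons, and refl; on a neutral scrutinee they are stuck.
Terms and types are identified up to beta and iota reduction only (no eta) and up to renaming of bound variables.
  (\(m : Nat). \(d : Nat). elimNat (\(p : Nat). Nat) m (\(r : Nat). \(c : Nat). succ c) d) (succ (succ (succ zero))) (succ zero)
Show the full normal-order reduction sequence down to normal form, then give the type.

normal-order reduction:
  (\(m : Nat). \(d : Nat). elimNat (\(p : Nat). Nat) m (\(r : Nat). \(c : Nat). succ c) d) (succ (succ (succ zero))) (succ zero)
  ~> (\(m : Nat). elimNat (\(d : Nat). Nat) (succ (succ (succ zero))) (\(p : Nat). \(r : Nat). succ r) m) (succ zero)
  ~> elimNat (\(m : Nat). Nat) (succ (succ (succ zero))) (\(d : Nat). \(p : Nat). succ p) (succ zero)
  ~> (\(m : Nat). \(d : Nat). succ d) zero (elimNat (\(p : Nat). Nat) (succ (succ (succ zero))) (\(r : Nat). \(c : Nat). succ c) zero)
  ~> (\(m : Nat). succ m) (elimNat (\(d : Nat). Nat) (succ (succ (succ zero))) (\(p : Nat). \(r : Nat). succ r) zero)
  ~> succ (elimNat (\(m : Nat). Nat) (succ (succ (succ zero))) (\(d : Nat). \(p : Nat). succ p) zero)
  ~> succ (succ (succ (succ zero)))
the term's type:
  Nat


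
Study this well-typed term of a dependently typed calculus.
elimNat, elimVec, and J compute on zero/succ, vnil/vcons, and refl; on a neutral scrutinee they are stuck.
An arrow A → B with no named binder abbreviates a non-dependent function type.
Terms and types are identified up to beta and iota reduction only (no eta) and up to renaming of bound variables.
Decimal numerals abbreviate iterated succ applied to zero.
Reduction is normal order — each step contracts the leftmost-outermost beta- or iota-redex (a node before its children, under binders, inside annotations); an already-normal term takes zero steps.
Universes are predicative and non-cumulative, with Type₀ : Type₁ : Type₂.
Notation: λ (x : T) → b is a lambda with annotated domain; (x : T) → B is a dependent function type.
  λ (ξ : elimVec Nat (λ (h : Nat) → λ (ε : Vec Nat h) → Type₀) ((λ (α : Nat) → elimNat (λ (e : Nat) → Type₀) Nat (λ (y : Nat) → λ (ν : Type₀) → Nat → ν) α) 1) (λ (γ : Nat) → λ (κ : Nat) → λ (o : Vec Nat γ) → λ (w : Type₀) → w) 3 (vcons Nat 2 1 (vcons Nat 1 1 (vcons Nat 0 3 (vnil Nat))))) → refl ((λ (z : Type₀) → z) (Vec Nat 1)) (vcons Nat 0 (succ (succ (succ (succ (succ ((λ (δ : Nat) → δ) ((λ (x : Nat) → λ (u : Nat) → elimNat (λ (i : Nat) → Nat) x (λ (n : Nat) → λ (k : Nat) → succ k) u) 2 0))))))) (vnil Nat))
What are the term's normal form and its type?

resulting normal form:
  λ (ξ : Nat → Nat) → refl (Vec Nat 1) (vcons Nat 0 7 (vnil Nat))
the term's type:
  (Nat → Nat) → Eq (Vec Nat 1) (vcons Nat 0 7 (vnil Nat)) (vcons Nat 0 7 (vnil Nat))


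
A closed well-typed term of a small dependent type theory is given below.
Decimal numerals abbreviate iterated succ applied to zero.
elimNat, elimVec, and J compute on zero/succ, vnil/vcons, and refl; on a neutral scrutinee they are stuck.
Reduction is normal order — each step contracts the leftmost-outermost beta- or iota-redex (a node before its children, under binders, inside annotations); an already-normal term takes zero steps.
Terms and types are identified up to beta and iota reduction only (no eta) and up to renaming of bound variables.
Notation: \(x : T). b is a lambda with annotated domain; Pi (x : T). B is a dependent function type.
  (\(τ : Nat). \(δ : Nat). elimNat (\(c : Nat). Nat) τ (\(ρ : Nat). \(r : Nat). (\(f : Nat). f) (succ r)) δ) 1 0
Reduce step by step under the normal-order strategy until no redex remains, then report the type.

normal-order reduction sequence:
  (\(τ : Nat). \(δ : Nat). elimNat (\(c : Nat). Nat) τ (\(ρ : Nat). \(r : Nat). (\(f : Nat). f) (succ r)) δ) 1 0
  ~> (\(τ : Nat). elimNat (\(δ : Nat). Nat) 1 (\(c : Nat). \(ρ : Nat). (\(r : Nat). r) (succ ρ)) τ) 0
  ~> elimNat (\(τ : Nat). Nat) 1 (\(δ : Nat). \(c : Nat). (\(ρ : Nat). ρ) (succ c)) 0
  ~> 1
the term's type:
  Nat


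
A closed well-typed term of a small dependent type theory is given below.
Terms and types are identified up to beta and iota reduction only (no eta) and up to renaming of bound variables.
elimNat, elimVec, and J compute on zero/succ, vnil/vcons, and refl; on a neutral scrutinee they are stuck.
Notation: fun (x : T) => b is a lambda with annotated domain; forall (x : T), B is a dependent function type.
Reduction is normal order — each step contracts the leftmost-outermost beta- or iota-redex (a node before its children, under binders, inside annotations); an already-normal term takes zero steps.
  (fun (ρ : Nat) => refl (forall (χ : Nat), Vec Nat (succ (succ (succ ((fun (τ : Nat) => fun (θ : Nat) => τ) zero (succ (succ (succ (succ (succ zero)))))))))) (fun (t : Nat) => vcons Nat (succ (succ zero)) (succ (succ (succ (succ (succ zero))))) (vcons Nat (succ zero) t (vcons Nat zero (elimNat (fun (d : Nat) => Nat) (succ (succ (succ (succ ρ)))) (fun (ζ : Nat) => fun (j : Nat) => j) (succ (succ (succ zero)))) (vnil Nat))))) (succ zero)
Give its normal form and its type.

normal form:
  refl (forall (ρ : Nat), Vec Nat (succ (succ (succ zero)))) (fun (χ : Nat) => vcons Nat (succ (succ zero)) (succ (succ (succ (succ (succ zero))))) (vcons Nat (succ zero) χ (vcons Nat zero (succ (succ (succ (succ (succ zero))))) (vnil Nat))))
the term's type:
  Eq (forall (ρ : Nat), Vec Nat (succ (succ (succ zero)))) (fun (χ : Nat) => vcons Nat (succ (succ zero)) (succ (succ (succ (succ (succ zero))))) (vcons Nat (succ zero) χ (vcons Nat zero (succ (succ (succ (succ (succ zero))))) (vnil Nat)))) (fun (τ : Nat) => vcons Nat (succ (succ zero)) (succ (succ (succ (succ (succ zero))))) (vcons Nat (succ zero) τ (vcons Nat zero (succ (succ (succ (succ (succ zero))))) (vnil Nat))))


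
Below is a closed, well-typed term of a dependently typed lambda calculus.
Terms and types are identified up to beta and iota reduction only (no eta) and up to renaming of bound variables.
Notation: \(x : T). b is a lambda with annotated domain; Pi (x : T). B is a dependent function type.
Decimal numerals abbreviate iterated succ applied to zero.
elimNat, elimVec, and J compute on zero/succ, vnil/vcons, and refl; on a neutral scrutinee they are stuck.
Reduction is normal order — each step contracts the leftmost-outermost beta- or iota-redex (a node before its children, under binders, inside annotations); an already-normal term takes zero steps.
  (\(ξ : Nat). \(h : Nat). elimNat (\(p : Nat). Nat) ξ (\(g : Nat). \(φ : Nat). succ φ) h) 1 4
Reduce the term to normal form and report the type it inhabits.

resulting normal form:
  5
the term's type:
  Nat


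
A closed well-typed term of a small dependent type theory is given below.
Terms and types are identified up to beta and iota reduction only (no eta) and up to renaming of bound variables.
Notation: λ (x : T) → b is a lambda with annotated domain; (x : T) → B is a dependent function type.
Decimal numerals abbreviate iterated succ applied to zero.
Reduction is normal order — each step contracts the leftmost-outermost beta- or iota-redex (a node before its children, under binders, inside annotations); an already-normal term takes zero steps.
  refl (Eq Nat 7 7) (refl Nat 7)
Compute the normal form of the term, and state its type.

normal form:
  refl (Eq Nat 7 7) (refl Nat 7)
inferred type:
  Eq (Eq Nat 7 7) (refl Nat 7) (refl Nat 7)


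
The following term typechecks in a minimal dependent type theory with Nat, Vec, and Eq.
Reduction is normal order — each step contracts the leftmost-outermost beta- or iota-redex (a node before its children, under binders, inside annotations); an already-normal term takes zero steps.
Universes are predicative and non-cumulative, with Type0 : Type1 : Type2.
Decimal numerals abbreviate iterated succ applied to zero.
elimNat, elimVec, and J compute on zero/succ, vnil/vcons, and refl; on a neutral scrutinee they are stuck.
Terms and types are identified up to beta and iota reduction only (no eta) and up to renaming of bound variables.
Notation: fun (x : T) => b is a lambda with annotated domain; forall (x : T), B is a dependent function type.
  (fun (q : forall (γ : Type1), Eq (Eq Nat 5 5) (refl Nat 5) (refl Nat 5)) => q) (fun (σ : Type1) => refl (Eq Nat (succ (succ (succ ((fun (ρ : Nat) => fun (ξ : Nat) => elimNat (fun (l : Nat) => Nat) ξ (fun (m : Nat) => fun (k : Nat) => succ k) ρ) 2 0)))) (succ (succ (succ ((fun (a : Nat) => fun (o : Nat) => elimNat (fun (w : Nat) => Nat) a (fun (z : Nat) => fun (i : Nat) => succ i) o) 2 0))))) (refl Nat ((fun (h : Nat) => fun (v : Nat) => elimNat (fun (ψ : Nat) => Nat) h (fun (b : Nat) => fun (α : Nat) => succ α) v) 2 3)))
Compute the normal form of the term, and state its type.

reduced normal form:
  fun (q : Type1) => refl (Eq Nat 5 5) (refl Nat 5)
inferred type:
  forall (q : Type1), Eq (Eq Nat 5 5) (refl Nat 5) (refl Nat 5)


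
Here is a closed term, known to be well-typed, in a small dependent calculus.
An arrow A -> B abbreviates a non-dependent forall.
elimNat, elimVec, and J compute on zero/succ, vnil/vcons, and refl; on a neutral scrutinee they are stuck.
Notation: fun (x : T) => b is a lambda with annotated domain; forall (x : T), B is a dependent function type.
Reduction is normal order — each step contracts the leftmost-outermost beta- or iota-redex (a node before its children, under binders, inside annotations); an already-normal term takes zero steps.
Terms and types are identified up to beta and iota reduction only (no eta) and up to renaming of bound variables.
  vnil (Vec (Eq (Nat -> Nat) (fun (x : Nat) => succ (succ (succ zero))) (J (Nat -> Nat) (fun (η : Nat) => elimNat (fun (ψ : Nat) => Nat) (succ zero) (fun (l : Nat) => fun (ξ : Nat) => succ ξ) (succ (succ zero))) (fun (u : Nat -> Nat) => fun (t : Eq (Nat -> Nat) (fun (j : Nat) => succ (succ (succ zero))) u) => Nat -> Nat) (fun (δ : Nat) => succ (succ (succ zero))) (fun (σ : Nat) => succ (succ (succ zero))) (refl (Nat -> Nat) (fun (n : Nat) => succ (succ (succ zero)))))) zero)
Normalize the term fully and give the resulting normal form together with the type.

resulting normal form:
  vnil (Vec (Eq (Nat -> Nat) (fun (x : Nat) => succ (succ (succ zero))) (fun (η : Nat) => succ (succ (succ zero)))) zero)
inferred type:
  Vec (Vec (Eq (Nat -> Nat) (fun (x : Nat) => succ (succ (succ zero))) (fun (η : Nat) => succ (succ (succ zero)))) zero) zero
observation: the first redex contracted is a J iota-redex; the normal form is reached in 1 normal-order step.


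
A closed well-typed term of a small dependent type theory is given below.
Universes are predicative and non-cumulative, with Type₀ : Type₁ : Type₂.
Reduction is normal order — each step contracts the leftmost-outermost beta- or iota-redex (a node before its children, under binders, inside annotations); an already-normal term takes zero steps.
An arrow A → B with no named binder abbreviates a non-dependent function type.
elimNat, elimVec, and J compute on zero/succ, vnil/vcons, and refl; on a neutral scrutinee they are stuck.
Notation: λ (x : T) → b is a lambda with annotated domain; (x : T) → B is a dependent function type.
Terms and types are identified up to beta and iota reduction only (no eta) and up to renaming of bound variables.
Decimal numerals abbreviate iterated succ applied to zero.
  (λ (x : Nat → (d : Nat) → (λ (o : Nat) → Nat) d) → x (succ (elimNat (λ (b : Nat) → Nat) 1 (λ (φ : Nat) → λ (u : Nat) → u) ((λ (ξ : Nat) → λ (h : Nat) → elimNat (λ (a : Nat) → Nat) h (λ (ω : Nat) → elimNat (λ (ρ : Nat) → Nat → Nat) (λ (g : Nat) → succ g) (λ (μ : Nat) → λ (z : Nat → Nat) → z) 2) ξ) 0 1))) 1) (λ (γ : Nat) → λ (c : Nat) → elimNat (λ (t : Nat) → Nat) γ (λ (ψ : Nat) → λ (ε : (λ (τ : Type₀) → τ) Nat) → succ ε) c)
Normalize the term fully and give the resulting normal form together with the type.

resulting normal form:
  3
the term's type:
  Nat


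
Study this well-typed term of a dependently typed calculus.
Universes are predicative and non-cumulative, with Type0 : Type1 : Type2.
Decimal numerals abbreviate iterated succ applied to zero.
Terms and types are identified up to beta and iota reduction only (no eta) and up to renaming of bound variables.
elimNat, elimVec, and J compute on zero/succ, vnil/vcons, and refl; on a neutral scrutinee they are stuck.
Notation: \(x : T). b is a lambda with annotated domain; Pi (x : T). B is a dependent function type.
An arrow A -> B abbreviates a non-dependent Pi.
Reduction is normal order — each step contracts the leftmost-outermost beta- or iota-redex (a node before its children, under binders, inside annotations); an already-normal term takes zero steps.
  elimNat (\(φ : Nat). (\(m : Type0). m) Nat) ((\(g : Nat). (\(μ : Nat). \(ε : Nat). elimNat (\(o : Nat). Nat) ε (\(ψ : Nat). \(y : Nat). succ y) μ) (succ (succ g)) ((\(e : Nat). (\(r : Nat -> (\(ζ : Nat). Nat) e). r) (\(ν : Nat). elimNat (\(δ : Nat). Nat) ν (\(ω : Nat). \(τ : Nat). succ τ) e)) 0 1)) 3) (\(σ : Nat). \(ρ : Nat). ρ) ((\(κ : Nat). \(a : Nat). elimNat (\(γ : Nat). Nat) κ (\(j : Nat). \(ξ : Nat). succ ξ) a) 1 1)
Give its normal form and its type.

reduced normal form:
  6
type:
  Nat
observation: 37 normal-order steps normalize the term, beginning with a beta-redex.


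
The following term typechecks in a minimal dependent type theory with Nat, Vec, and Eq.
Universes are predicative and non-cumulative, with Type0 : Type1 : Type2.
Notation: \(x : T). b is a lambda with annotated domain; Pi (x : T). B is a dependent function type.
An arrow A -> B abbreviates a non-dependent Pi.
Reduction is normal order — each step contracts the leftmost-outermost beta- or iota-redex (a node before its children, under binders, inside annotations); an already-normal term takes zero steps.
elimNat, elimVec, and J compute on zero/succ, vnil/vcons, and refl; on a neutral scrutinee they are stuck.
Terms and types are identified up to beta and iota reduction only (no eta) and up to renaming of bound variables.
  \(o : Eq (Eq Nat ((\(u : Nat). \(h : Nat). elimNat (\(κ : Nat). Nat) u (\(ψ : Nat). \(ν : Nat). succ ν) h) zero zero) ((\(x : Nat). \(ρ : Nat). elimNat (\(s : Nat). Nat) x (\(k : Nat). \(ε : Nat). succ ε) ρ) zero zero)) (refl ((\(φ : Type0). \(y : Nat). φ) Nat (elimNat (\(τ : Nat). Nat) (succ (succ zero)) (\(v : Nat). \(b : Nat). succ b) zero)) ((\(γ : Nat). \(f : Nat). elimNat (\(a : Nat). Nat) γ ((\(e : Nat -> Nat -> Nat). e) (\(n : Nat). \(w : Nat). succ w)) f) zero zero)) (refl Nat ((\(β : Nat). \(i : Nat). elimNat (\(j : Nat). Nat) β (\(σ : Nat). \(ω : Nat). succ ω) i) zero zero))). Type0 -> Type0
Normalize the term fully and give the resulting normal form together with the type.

resulting normal form:
  \(o : Eq (Eq Nat zero zero) (refl Nat zero) (refl Nat zero)). Type0 -> Type0
the term's type:
  Eq (Eq Nat zero zero) (refl Nat zero) (refl Nat zero) -> Type1
observation: 14 normal-order steps normalize the term, beginning with a beta-redex.


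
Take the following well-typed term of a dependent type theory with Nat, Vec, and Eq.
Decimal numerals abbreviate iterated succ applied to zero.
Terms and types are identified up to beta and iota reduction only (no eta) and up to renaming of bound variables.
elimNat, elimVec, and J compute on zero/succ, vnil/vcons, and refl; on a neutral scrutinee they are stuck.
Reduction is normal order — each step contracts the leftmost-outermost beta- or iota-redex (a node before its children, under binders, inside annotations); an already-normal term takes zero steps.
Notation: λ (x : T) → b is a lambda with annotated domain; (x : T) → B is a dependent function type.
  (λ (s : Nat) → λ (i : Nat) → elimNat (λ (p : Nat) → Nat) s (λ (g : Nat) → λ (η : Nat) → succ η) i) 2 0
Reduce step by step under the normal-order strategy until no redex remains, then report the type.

normal-order reduction sequence:
  (λ (s : Nat) → λ (i : Nat) → elimNat (λ (p : Nat) → Nat) s (λ (g : Nat) → λ (η : Nat) → succ η) i) 2 0
  ~> (λ (s : Nat) → elimNat (λ (i : Nat) → Nat) 2 (λ (p : Nat) → λ (g : Nat) → succ g) s) 0
  ~> elimNat (λ (s : Nat) → Nat) 2 (λ (i : Nat) → λ (p : Nat) → succ p) 0
  ~> 2
inferred type:
  Nat


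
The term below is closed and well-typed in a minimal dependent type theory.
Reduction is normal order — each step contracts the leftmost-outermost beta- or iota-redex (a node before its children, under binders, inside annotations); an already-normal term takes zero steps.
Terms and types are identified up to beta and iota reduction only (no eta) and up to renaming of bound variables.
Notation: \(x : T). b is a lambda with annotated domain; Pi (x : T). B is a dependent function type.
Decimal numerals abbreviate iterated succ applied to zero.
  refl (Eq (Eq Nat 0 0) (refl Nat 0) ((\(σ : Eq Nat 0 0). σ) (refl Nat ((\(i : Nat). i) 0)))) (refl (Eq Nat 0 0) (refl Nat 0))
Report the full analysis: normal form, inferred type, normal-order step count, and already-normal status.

resulting normal form:
  refl (Eq (Eq Nat 0 0) (refl Nat 0) (refl Nat 0)) (refl (Eq Nat 0 0) (refl Nat 0))
type:
  Eq (Eq (Eq Nat 0 0) (refl Nat 0) (refl Nat 0)) (refl (Eq Nat 0 0) (refl Nat 0)) (refl (Eq Nat 0 0) (refl Nat 0))
steps to reach normal form (normal order): 2
term was already normal: no
first contracted redex: a beta-redex


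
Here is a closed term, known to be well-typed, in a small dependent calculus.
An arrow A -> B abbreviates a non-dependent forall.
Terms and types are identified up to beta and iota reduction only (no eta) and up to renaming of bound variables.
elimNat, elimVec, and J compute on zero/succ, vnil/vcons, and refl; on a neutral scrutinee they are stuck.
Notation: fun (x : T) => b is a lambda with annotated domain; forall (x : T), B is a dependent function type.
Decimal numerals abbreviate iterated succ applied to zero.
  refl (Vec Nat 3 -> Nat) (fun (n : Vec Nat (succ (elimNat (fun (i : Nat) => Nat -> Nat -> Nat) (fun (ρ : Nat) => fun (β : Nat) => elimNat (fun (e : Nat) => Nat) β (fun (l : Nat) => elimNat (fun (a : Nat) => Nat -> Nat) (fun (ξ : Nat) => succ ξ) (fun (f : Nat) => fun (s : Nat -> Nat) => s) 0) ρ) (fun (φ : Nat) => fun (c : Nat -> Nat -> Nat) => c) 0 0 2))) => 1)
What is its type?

inferred type:
  Eq (Vec Nat 3 -> Nat) (fun (n : Vec Nat 3) => 1) (fun (i : Vec Nat 3) => 1)


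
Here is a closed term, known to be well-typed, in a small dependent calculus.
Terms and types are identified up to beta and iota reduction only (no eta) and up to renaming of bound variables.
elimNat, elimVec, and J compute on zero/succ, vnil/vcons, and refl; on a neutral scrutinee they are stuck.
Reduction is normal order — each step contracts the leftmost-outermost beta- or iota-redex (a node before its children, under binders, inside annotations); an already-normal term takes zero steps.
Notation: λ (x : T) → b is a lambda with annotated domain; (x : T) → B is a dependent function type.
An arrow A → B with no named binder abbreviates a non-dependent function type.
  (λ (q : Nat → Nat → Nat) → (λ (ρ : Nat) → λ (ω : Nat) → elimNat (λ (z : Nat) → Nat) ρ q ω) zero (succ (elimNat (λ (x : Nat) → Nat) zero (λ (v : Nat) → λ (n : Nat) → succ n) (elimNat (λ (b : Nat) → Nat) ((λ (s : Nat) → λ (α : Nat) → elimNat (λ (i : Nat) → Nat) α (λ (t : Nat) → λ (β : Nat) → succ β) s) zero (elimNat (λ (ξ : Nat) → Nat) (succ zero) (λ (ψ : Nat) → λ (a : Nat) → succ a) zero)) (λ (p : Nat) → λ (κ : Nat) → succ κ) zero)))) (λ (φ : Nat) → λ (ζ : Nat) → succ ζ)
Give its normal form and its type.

resulting normal form:
  succ (succ zero)
the term's type:
  Nat


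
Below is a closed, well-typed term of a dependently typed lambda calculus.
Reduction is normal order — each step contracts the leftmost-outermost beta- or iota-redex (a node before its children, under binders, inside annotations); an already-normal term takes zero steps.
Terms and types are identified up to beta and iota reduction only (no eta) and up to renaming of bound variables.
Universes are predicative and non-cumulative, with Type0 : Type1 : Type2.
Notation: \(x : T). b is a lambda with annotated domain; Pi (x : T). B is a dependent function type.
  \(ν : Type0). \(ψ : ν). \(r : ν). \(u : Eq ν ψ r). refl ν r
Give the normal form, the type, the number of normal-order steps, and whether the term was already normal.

normal form:
  \(ν : Type0). \(ψ : ν). \(r : ν). \(u : Eq ν ψ r). refl ν r
inferred type:
  Pi (ν : Type0). Pi (ψ : ν). Pi (r : ν). Pi (u : Eq ν ψ r). Eq ν r r
normal-order step count: 0
started in normal form: yes


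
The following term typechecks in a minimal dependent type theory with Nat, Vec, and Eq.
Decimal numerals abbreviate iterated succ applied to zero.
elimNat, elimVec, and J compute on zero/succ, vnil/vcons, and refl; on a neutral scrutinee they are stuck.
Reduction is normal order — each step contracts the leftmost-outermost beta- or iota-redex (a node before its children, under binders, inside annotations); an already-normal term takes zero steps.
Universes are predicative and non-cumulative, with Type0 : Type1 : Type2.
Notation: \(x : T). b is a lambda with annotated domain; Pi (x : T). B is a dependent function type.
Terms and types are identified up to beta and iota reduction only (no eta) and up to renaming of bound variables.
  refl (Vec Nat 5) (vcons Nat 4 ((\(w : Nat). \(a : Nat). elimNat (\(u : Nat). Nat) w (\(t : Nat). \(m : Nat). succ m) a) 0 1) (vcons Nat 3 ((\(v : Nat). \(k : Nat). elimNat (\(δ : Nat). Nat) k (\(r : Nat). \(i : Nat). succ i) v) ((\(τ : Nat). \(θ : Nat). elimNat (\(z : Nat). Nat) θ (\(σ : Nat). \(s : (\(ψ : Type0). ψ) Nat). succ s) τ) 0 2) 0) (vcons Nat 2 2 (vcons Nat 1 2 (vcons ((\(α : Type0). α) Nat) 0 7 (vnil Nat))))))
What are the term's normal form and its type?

normal form:
  refl (Vec Nat 5) (vcons Nat 4 1 (vcons Nat 3 2 (vcons Nat 2 2 (vcons Nat 1 2 (vcons Nat 0 7 (vnil Nat))))))
inferred type:
  Eq (Vec Nat 5) (vcons Nat 4 1 (vcons Nat 3 2 (vcons Nat 2 2 (vcons Nat 1 2 (vcons Nat 0 7 (vnil Nat)))))) (vcons Nat 4 1 (vcons Nat 3 2 (vcons Nat 2 2 (vcons Nat 1 2 (vcons Nat 0 7 (vnil Nat))))))
observation: contracting a beta-redex first, the term normalizes in 19 steps.
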